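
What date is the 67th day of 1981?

Jan has 31 days (67 − 31 = 36 remain).
Feb has 28 days (36 − 28 = 8 remain).
8 into Mar → Mar 8.

Mar 8, 1981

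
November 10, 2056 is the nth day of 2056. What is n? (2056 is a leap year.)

315

Days in months before November: 31 + 29 + 31 + 30 + 31 + 30 + 31 + 31 + 30 + 31 = 305.
Plus 10 days into November → day 315.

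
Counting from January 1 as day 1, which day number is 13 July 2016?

195

Days in months before July: 31 + 29 + 31 + 30 + 31 + 30 = 182.
Plus 13 days into July → day 195.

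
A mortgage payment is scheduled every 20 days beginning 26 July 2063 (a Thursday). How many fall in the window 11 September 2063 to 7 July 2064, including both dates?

15

Occurrences land 20·i days after 26 July 2063 for i = 0, 1, 2, …
11 September 2063 is 47 days after the start; 47 ÷ 20 = 2 remainder 7; since the remainder is 7, round up to i = 3. First occurrence in the window: #4 on 24 September 2063 (3×20 = 60 days in).
7 July 2064 is 347 days after the start; 347 ÷ 20 = 17 remainder 7. Last occurrence in the window: #18 on 30 June 2064.
Occurrences #4 through #18: 15 in total.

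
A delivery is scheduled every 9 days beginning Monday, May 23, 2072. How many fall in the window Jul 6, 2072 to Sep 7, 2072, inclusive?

7

Occurrences land 9·i days after May 23, 2072 for i = 0, 1, 2, …
Jul 6, 2072 is 44 days after the start; 44 ÷ 9 = 4 remainder 8; since the remainder is 8, round up to i = 5. First occurrence in the window: #6 on Jul 7, 2072 (5×9 = 45 days in).
Sep 7, 2072 is 107 days after the start; 107 ÷ 9 = 11 remainder 8. Last occurrence in the window: #12 on Aug 30, 2072.
Occurrences #6 through #12: 7 in total.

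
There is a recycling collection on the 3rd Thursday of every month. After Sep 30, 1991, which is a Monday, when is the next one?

Sep 1991 starts on a Sunday; its first Thursday is the 5th, so the 3rd Thursday is the 19th — Sep 19, 1991.
That is not after Sep 30, 1991, so look at Oct 1991.
Oct 1991 starts on a Tuesday; its first Thursday is the 3rd, so the 3rd Thursday is the 17th — Oct 17, 1991.

Oct 17, 1991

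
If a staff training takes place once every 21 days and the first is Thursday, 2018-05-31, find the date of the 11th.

The 11th occurrence is 10 intervals after the first: 10 × 21 = 210 days after 2018-05-31.
May has 31 days — 0 days to the end of May leaves 210.
June has 30 days (180 left).
July has 31 days (149 left).
August has 31 days (118 left).
September has 30 days (88 left).
October has 31 days (57 left).
November has 30 days (27 left).
27 days into December → 2018-12-27.

2018-12-27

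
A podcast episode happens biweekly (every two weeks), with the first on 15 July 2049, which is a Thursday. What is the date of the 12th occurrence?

16 December 2049

The 12th occurrence is 11 intervals after the first: 11 × 14 = 154 days after 15 July 2049.
July has 31 days — 16 days to the end of July leaves 138.
August has 31 days (107 left).
September has 30 days (77 left).
October has 31 days (46 left).
November has 30 days (16 left).
16 days into December → 16 December 2049.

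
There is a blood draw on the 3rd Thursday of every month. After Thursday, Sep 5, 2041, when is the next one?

Sep 2041 starts on a Sunday; its first Thursday is the 5th, so the 3rd Thursday is the 19th — Sep 19, 2041.
Sep 19, 2041 is after Sep 5, 2041, so that is the next one.

Sep 19, 2041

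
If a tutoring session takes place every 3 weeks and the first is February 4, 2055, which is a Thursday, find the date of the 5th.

April 29, 2055

The 5th occurrence is 4 intervals after the first: 4 × 21 = 84 days after February 4, 2055.
February has 28 days — 24 days to the end of February leaves 60.
March has 31 days (29 left).
29 days into April → April 29, 2055.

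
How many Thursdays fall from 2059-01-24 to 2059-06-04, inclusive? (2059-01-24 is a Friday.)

2059-01-24 is a Friday; the first Thursday on or after it is 2059-01-30 (6 days later).
From 2059-01-30 to 2059-06-04: 1 + 28 + 31 + 30 + 31 + 4 = 125 days (rest of January, February, March, April, May, June).
125 ÷ 7 = 17 full weeks with remainder 6, so 17 more Thursdays after the first → 18.

18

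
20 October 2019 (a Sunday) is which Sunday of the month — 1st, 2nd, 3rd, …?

3rd

Day 20 falls in week ⌈20/7⌉ of the month.
Days 1–7 hold the 1st Sunday, 8–14 the 2nd, 15–21 the 3rd, 22–28 the 4th, 29–31 the 5th.
20 is in the range for the 3rd.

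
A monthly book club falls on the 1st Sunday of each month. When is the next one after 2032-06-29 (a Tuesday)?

2032-07-04

June 2032 starts on a Tuesday, so its 1st Sunday is 2032-06-06 (5 days in).
That is not after 2032-06-29, so look at July 2032.
July 2032 starts on a Thursday, so its 1st Sunday is 2032-07-04 (3 days in).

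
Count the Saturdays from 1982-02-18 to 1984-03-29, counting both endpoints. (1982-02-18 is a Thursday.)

110

1982-02-18 is a Thursday; the first Saturday on or after it is 1982-02-20 (2 days later).
From 1982-02-20 to 1984-03-29: 314 + 365 + 89 = 768 days (rest of 1982, 1983, to 1984-03-29 in 1984).
768 ÷ 7 = 109 full weeks with remainder 5, so 109 more Saturdays after the first → 110.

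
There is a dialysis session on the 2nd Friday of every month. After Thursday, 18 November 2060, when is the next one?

November 2060 starts on a Monday; its first Friday is the 5th, so the 2nd Friday is the 12th — 12 November 2060.
That is not after 18 November 2060, so look at December 2060.
December 2060 starts on a Wednesday; its first Friday is the 3rd, so the 2nd Friday is the 10th — 10 December 2060.

10 December 2060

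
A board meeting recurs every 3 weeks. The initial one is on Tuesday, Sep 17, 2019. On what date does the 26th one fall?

The 26th occurrence is 25 intervals after the first: 25 × 21 = 525 days after Sep 17, 2019.
Sep has 30 days — 13 days to the end of Sep leaves 512.
From end of Sep to end of 2019 is 92 days (420 left).
2020 has 366 days (54 left).
Jan has 31 days (23 left).
23 days into Feb → Feb 23, 2021.

Feb 23, 2021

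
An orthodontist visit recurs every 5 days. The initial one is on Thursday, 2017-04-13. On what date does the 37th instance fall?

The 37th occurrence is 36 intervals after the first: 36 × 5 = 180 days after 2017-04-13.
April has 30 days — 17 days to the end of April leaves 163.
May has 31 days (132 left).
June has 30 days (102 left).
July has 31 days (71 left).
August has 31 days (40 left).
September has 30 days (10 left).
10 days into October → 2017-10-10.

2017-10-10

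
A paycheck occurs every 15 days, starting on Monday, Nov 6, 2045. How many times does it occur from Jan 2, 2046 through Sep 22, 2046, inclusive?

Occurrences land 15·i days after Nov 6, 2045 for i = 0, 1, 2, …
Jan 2, 2046 is 57 days after the start; 57 ÷ 15 = 3 remainder 12; since the remainder is 12, round up to i = 4. First occurrence in the window: #5 on Jan 5, 2046 (4×15 = 60 days in).
Sep 22, 2046 is 320 days after the start; 320 ÷ 15 = 21 remainder 5. Last occurrence in the window: #22 on Sep 17, 2046.
Occurrences #5 through #22: 18 in total.

18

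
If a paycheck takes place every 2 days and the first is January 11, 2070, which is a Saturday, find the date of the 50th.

The 50th occurrence is 49 intervals after the first: 49 × 2 = 98 days after January 11, 2070.
January has 31 days — 20 days to the end of January leaves 78.
February has 28 days (50 left).
March has 31 days (19 left).
19 days into April → April 19, 2070.

April 19, 2070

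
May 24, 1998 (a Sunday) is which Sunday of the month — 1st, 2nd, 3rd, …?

4th

Day 24 falls in week ⌈24/7⌉ of the month.
Days 1–7 hold the 1st Sunday, 8–14 the 2nd, 15–21 the 3rd, 22–28 the 4th, 29–31 the 5th.
24 is in the range for the 4th.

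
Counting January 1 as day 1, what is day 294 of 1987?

January has 31 days (294 − 31 = 263 remain).
February has 28 days (263 − 28 = 235 remain).
March has 31 days (235 − 31 = 204 remain).
April has 30 days (204 − 30 = 174 remain).
May has 31 days (174 − 31 = 143 remain).
June has 30 days (143 − 30 = 113 remain).
July has 31 days (113 − 31 = 82 remain).
August has 31 days (82 − 31 = 51 remain).
September has 30 days (51 − 30 = 21 remain).
21 into October → October 21.

1987-10-21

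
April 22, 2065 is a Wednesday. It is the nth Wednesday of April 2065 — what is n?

4th

Day 22 falls in week ⌈22/7⌉ of the month.
Days 1–7 hold the 1st Wednesday, 8–14 the 2nd, 15–21 the 3rd, 22–28 the 4th, 29–31 the 5th.
22 is in the range for the 4th.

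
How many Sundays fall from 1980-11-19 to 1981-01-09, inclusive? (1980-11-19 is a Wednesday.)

7

1980-11-19 is a Wednesday; the first Sunday on or after it is 1980-11-23 (4 days later).
From 1980-11-23 to 1981-01-09: 7 + 31 + 9 = 47 days (rest of November, December, January).
47 ÷ 7 = 6 full weeks with remainder 5, so 6 more Sundays after the first → 7.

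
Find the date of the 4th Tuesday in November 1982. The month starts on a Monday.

November 1982 begins on a Monday, so the first Tuesday is November 2 (1 day later).
The 4th Tuesday is 3 weeks later: 2 + 21 = 23.

23 November 1982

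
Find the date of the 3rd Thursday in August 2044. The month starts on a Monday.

August 2044 begins on a Monday, so the first Thursday is August 4 (3 days later).
The 3rd Thursday is 2 weeks later: 4 + 14 = 18.

August 18, 2044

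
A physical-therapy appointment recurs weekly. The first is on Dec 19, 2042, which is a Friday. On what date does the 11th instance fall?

The 11th occurrence is 10 intervals after the first: 10 × 7 = 70 days after Dec 19, 2042.
Dec has 31 days — 12 days to the end of Dec leaves 58.
Jan has 31 days (27 left).
27 days into Feb → Feb 27, 2043.

Feb 27, 2043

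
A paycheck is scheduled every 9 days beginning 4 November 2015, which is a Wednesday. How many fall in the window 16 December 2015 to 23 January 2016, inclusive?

Occurrences land 9·i days after 4 November 2015 for i = 0, 1, 2, …
16 December 2015 is 42 days after the start; 42 ÷ 9 = 4 remainder 6; since the remainder is 6, round up to i = 5. First occurrence in the window: #6 on 19 December 2015 (5×9 = 45 days in).
23 January 2016 is 80 days after the start; 80 ÷ 9 = 8 remainder 8. Last occurrence in the window: #9 on 15 January 2016.
Occurrences #6 through #9: 4 in total.

4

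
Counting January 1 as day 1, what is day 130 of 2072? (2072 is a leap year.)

January has 31 days (130 − 31 = 99 remain).
February has 29 days (99 − 29 = 70 remain).
March has 31 days (70 − 31 = 39 remain).
April has 30 days (39 − 30 = 9 remain).
9 into May → May 9.

2072-05-09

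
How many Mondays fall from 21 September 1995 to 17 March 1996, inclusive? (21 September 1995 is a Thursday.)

21 September 1995 is a Thursday; the first Monday on or after it is 25 September 1995 (4 days later).
From 25 September 1995 to 17 March 1996: 5 + 31 + 30 + 31 + 31 + 29 + 17 = 174 days (rest of September, October, November, December, January, February, March).
174 ÷ 7 = 24 full weeks with remainder 6, so 24 more Mondays after the first → 25.

25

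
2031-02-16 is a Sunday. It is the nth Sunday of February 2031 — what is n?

Day 16 falls in week ⌈16/7⌉ of the month.
Days 1–7 hold the 1st Sunday, 8–14 the 2nd, 15–21 the 3rd, 22–28 the 4th, 29–31 the 5th.
16 is in the range for the 3rd.

3rd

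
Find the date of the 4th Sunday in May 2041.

May 26, 2041

The first Sunday of May 2041 is May 5.
The 4th Sunday is 3 weeks later: 5 + 21 = 26.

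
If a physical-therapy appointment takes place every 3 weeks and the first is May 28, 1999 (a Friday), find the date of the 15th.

March 17, 2000

The 15th occurrence is 14 intervals after the first: 14 × 21 = 294 days after May 28, 1999.
May has 31 days — 3 days to the end of May leaves 291.
June has 30 days (261 left).
July has 31 days (230 left).
August has 31 days (199 left).
September has 30 days (169 left).
October has 31 days (138 left).
November has 30 days (108 left).
December has 31 days (77 left).
January has 31 days (46 left).
February has 29 days (17 left).
17 days into March → March 17, 2000.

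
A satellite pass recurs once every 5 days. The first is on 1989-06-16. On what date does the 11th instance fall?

The 11th occurrence is 10 intervals after the first: 10 × 5 = 50 days after 1989-06-16.
June has 30 days — 14 days to the end of June leaves 36.
July has 31 days (5 left).
5 days into August → 1989-08-05.

1989-08-05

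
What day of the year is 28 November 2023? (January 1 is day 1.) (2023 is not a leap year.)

332

Days in months before November: 31 + 28 + 31 + 30 + 31 + 30 + 31 + 31 + 30 + 31 = 304.
Plus 28 days into November → day 332.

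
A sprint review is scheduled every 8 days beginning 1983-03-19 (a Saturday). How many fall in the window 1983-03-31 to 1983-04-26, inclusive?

3

Occurrences land 8·i days after 1983-03-19 for i = 0, 1, 2, …
1983-03-31 is 12 days after the start; 12 ÷ 8 = 1 remainder 4; since the remainder is 4, round up to i = 2. First occurrence in the window: #3 on 1983-04-04 (2×8 = 16 days in).
1983-04-26 is 38 days after the start; 38 ÷ 8 = 4 remainder 6. Last occurrence in the window: #5 on 1983-04-20.
Occurrences #3 through #5: 3 in total.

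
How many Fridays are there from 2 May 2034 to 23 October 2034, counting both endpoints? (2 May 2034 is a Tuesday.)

25

2 May 2034 is a Tuesday; the first Friday on or after it is 5 May 2034 (3 days later).
From 5 May 2034 to 23 October 2034: 26 + 30 + 31 + 31 + 30 + 23 = 171 days (rest of May, June, July, August, September, October).
171 ÷ 7 = 24 full weeks with remainder 3, so 24 more Fridays after the first → 25.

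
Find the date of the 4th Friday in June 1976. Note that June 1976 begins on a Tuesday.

June 1976 begins on a Tuesday, so the first Friday is June 4 (3 days later).
The 4th Friday is 3 weeks later: 4 + 21 = 25.

25 June 1976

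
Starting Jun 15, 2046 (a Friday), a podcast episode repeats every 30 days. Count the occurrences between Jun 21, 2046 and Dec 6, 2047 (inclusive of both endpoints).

Occurrences land 30·i days after Jun 15, 2046 for i = 0, 1, 2, …
Jun 21, 2046 is 6 days after the start; 6 ÷ 30 = 0 remainder 6; since the remainder is 6, round up to i = 1. First occurrence in the window: #2 on Jul 15, 2046 (1×30 = 30 days in).
Dec 6, 2047 is 539 days after the start; 539 ÷ 30 = 17 remainder 29. Last occurrence in the window: #18 on Nov 7, 2047.
Occurrences #2 through #18: 17 in total.

17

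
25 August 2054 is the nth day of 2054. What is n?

Days in months before August: 31 + 28 + 31 + 30 + 31 + 30 + 31 = 212.
Plus 25 days into August → day 237.

237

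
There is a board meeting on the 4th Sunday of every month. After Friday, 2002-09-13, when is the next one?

2002-09-22

September 2002 starts on a Sunday; its first Sunday is the 1st, so the 4th Sunday is the 22nd — 2002-09-22.
2002-09-22 is after 2002-09-13, so that is the next one.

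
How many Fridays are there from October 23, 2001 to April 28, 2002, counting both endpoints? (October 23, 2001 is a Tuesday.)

27

October 23, 2001 is a Tuesday; the first Friday on or after it is October 26, 2001 (3 days later).
From October 26, 2001 to April 28, 2002: 5 + 30 + 31 + 31 + 28 + 31 + 28 = 184 days (rest of October, November, December, January, February, March, April).
184 ÷ 7 = 26 full weeks with remainder 2, so 26 more Fridays after the first → 27.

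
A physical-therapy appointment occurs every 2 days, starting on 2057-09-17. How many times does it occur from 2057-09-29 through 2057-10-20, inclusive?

Occurrences land 2·i days after 2057-09-17 for i = 0, 1, 2, …
2057-09-29 is 12 days after the start; 12 ÷ 2 = 6 remainder 0. First occurrence in the window: #7 on 2057-09-29 (6×2 = 12 days in).
2057-10-20 is 33 days after the start; 33 ÷ 2 = 16 remainder 1. Last occurrence in the window: #17 on 2057-10-19.
Occurrences #7 through #17: 11 in total.

11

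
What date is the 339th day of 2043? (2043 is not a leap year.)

January has 31 days (339 − 31 = 308 remain).
February has 28 days (308 − 28 = 280 remain).
March has 31 days (280 − 31 = 249 remain).
April has 30 days (249 − 30 = 219 remain).
May has 31 days (219 − 31 = 188 remain).
June has 30 days (188 − 30 = 158 remain).
July has 31 days (158 − 31 = 127 remain).
August has 31 days (127 − 31 = 96 remain).
September has 30 days (96 − 30 = 66 remain).
October has 31 days (66 − 31 = 35 remain).
November has 30 days (35 − 30 = 5 remain).
5 into December → December 5.

December 5, 2043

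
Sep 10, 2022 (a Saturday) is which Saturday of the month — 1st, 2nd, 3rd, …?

Day 10 falls in week ⌈10/7⌉ of the month.
Days 1–7 hold the 1st Saturday, 8–14 the 2nd, 15–21 the 3rd, 22–28 the 4th, 29–31 the 5th.
10 is in the range for the 2nd.

2nd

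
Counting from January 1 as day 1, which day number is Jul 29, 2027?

Days in months before Jul: 31 + 28 + 31 + 30 + 31 + 30 = 181.
Plus 29 days into Jul → day 210.

210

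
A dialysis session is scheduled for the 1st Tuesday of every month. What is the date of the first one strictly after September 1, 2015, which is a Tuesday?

October 6, 2015

September 2015 starts on a Tuesday, so its 1st Tuesday is September 1, 2015.
That is not after September 1, 2015, so look at October 2015.
October 2015 starts on a Thursday, so its 1st Tuesday is October 6, 2015 (5 days in).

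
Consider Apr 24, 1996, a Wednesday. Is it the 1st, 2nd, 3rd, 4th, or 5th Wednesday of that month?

4th

Day 24 falls in week ⌈24/7⌉ of the month.
Days 1–7 hold the 1st Wednesday, 8–14 the 2nd, 15–21 the 3rd, 22–28 the 4th, 29–31 the 5th.
24 is in the range for the 4th.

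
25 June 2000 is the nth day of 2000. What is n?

Days in months before June: 31 + 29 + 31 + 30 + 31 = 152.
Plus 25 days into June → day 177.

177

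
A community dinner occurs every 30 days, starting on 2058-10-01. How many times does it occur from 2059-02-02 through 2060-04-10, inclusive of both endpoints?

Occurrences land 30·i days after 2058-10-01 for i = 0, 1, 2, …
2059-02-02 is 124 days after the start; 124 ÷ 30 = 4 remainder 4; since the remainder is 4, round up to i = 5. First occurrence in the window: #6 on 2059-02-28 (5×30 = 150 days in).
2060-04-10 is 557 days after the start; 557 ÷ 30 = 18 remainder 17. Last occurrence in the window: #19 on 2060-03-24.
Occurrences #6 through #19: 14 in total.

14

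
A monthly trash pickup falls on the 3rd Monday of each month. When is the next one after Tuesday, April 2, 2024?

April 15, 2024

April 2024 starts on a Monday; its first Monday is the 1st, so the 3rd Monday is the 15th — April 15, 2024.
April 15, 2024 is after April 2, 2024, so that is the next one.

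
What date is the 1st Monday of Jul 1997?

Jul 7, 1997

The first Monday of Jul 1997 is Jul 7.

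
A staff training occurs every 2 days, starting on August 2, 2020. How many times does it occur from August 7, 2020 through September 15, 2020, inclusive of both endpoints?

Occurrences land 2·i days after August 2, 2020 for i = 0, 1, 2, …
August 7, 2020 is 5 days after the start; 5 ÷ 2 = 2 remainder 1; since the remainder is 1, round up to i = 3. First occurrence in the window: #4 on August 8, 2020 (3×2 = 6 days in).
September 15, 2020 is 44 days after the start; 44 ÷ 2 = 22 remainder 0. Last occurrence in the window: #23 on September 15, 2020.
Occurrences #4 through #23: 20 in total.

20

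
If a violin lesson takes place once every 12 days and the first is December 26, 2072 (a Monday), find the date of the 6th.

The 6th occurrence is 5 intervals after the first: 5 × 12 = 60 days after December 26, 2072.
December has 31 days — 5 days to the end of December leaves 55.
January has 31 days (24 left).
24 days into February → February 24, 2073.

February 24, 2073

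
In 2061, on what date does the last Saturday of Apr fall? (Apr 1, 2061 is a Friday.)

Apr 2061 begins on a Friday, so the first Saturday is Apr 2 (1 day later).
Apr 2061 has 30 days. Adding weeks: 2, 9, 16, 23, 30 — the last one ≤ 30 is the 30th.

Apr 30, 2061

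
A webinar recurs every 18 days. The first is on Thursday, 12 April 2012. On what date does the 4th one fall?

The 4th occurrence is 3 intervals after the first: 3 × 18 = 54 days after 12 April 2012.
April has 30 days — 18 days to the end of April leaves 36.
May has 31 days (5 left).
5 days into June → 5 June 2012.

5 June 2012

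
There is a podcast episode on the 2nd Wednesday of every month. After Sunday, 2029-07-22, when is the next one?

July 2029 starts on a Sunday; its first Wednesday is the 4th, so the 2nd Wednesday is the 11th — 2029-07-11.
That is not after 2029-07-22, so look at August 2029.
August 2029 starts on a Wednesday; its first Wednesday is the 1st, so the 2nd Wednesday is the 8th — 2029-08-08.

2029-08-08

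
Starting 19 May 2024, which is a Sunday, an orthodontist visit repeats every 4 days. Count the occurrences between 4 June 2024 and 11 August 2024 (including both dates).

18

Occurrences land 4·i days after 19 May 2024 for i = 0, 1, 2, …
4 June 2024 is 16 days after the start; 16 ÷ 4 = 4 remainder 0. First occurrence in the window: #5 on 4 June 2024 (4×4 = 16 days in).
11 August 2024 is 84 days after the start; 84 ÷ 4 = 21 remainder 0. Last occurrence in the window: #22 on 11 August 2024.
Occurrences #5 through #22: 18 in total.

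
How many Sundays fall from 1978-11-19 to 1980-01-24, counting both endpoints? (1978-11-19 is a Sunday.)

1978-11-19 is a Sunday; the first Sunday on or after it is 1978-11-19.
From 1978-11-19 to 1980-01-24: 42 + 365 + 24 = 431 days (rest of 1978, 1979, to 1980-01-24 in 1980).
431 ÷ 7 = 61 full weeks with remainder 4, so 61 more Sundays after the first → 62.

62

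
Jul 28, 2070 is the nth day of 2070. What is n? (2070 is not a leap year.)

209

Days in months before Jul: 31 + 28 + 31 + 30 + 31 + 30 = 181.
Plus 28 days into Jul → day 209.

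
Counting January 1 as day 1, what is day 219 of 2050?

Jan has 31 days (219 − 31 = 188 remain).
Feb has 28 days (188 − 28 = 160 remain).
Mar has 31 days (160 − 31 = 129 remain).
Apr has 30 days (129 − 30 = 99 remain).
May has 31 days (99 − 31 = 68 remain).
Jun has 30 days (68 − 30 = 38 remain).
Jul has 31 days (38 − 31 = 7 remain).
7 into Aug → Aug 7.

Aug 7, 2050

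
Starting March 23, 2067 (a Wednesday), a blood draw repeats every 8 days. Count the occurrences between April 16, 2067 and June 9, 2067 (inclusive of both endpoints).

7

Occurrences land 8·i days after March 23, 2067 for i = 0, 1, 2, …
April 16, 2067 is 24 days after the start; 24 ÷ 8 = 3 remainder 0. First occurrence in the window: #4 on April 16, 2067 (3×8 = 24 days in).
June 9, 2067 is 78 days after the start; 78 ÷ 8 = 9 remainder 6. Last occurrence in the window: #10 on June 3, 2067.
Occurrences #4 through #10: 7 in total.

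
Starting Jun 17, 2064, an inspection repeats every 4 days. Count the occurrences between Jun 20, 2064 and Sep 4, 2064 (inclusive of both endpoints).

19

Occurrences land 4·i days after Jun 17, 2064 for i = 0, 1, 2, …
Jun 20, 2064 is 3 days after the start; 3 ÷ 4 = 0 remainder 3; since the remainder is 3, round up to i = 1. First occurrence in the window: #2 on Jun 21, 2064 (1×4 = 4 days in).
Sep 4, 2064 is 79 days after the start; 79 ÷ 4 = 19 remainder 3. Last occurrence in the window: #20 on Sep 1, 2064.
Occurrences #2 through #20: 19 in total.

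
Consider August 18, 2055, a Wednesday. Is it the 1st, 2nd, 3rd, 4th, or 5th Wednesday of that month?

3rd

Day 18 falls in week ⌈18/7⌉ of the month.
Days 1–7 hold the 1st Wednesday, 8–14 the 2nd, 15–21 the 3rd, 22–28 the 4th, 29–31 the 5th.
18 is in the range for the 3rd.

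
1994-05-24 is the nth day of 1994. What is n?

144

Days in months before May: 31 + 28 + 31 + 30 = 120.
Plus 24 days into May → day 144.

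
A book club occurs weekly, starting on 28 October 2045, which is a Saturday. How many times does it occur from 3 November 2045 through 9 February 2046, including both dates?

14

Occurrences land 7·i days after 28 October 2045 for i = 0, 1, 2, …
3 November 2045 is 6 days after the start; 6 ÷ 7 = 0 remainder 6; since the remainder is 6, round up to i = 1. First occurrence in the window: #2 on 4 November 2045 (1×7 = 7 days in).
9 February 2046 is 104 days after the start; 104 ÷ 7 = 14 remainder 6. Last occurrence in the window: #15 on 3 February 2046.
Occurrences #2 through #15: 14 in total.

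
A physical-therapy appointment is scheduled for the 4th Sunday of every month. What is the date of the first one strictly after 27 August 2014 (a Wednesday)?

August 2014 starts on a Friday; its first Sunday is the 3rd, so the 4th Sunday is the 24th — 24 August 2014.
That is not after 27 August 2014, so look at September 2014.
September 2014 starts on a Monday; its first Sunday is the 7th, so the 4th Sunday is the 28th — 28 September 2014.

28 September 2014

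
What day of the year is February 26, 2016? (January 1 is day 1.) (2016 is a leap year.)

Days in months before February: 31 = 31.
Plus 26 days into February → day 57.

57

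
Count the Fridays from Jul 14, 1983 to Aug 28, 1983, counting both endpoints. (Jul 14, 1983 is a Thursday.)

7

Jul 14, 1983 is a Thursday; the first Friday on or after it is Jul 15, 1983 (1 day later).
From Jul 15, 1983 to Aug 28, 1983: 16 + 28 = 44 days (rest of Jul, Aug).
44 ÷ 7 = 6 full weeks with remainder 2, so 6 more Fridays after the first → 7.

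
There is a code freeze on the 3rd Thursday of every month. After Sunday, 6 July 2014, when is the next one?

17 July 2014

July 2014 starts on a Tuesday; its first Thursday is the 3rd, so the 3rd Thursday is the 17th — 17 July 2014.
17 July 2014 is after 6 July 2014, so that is the next one.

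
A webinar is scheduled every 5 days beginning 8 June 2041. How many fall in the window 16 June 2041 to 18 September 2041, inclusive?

Occurrences land 5·i days after 8 June 2041 for i = 0, 1, 2, …
16 June 2041 is 8 days after the start; 8 ÷ 5 = 1 remainder 3; since the remainder is 3, round up to i = 2. First occurrence in the window: #3 on 18 June 2041 (2×5 = 10 days in).
18 September 2041 is 102 days after the start; 102 ÷ 5 = 20 remainder 2. Last occurrence in the window: #21 on 16 September 2041.
Occurrences #3 through #21: 19 in total.

19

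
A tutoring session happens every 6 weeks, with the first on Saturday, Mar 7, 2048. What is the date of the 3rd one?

May 30, 2048

The 3rd occurrence is 2 intervals after the first: 2 × 42 = 84 days after Mar 7, 2048.
Mar has 31 days — 24 days to the end of Mar leaves 60.
Apr has 30 days (30 left).
30 days into May → May 30, 2048.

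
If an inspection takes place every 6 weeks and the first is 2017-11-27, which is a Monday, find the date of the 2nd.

The 2nd occurrence is 1 interval after the first: 1 × 42 = 42 days after 2017-11-27.
November has 30 days — 3 days to the end of November leaves 39.
December has 31 days (8 left).
8 days into January → 2018-01-08.

2018-01-08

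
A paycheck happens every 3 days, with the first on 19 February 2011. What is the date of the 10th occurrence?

18 March 2011

The 10th occurrence is 9 intervals after the first: 9 × 3 = 27 days after 19 February 2011.
February has 28 days — 9 days to the end of February leaves 18.
18 days into March → 18 March 2011.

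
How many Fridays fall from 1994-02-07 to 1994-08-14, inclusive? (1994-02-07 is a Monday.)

27

1994-02-07 is a Monday; the first Friday on or after it is 1994-02-11 (4 days later).
From 1994-02-11 to 1994-08-14: 17 + 31 + 30 + 31 + 30 + 31 + 14 = 184 days (rest of February, March, April, May, June, July, August).
184 ÷ 7 = 26 full weeks with remainder 2, so 26 more Fridays after the first → 27.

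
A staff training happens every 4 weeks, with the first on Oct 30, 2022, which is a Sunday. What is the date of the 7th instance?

Apr 16, 2023

The 7th occurrence is 6 intervals after the first: 6 × 28 = 168 days after Oct 30, 2022.
Oct has 31 days — 1 day to the end of Oct leaves 167.
Nov has 30 days (137 left).
Dec has 31 days (106 left).
Jan has 31 days (75 left).
Feb has 28 days (47 left).
Mar has 31 days (16 left).
16 days into Apr → Apr 16, 2023.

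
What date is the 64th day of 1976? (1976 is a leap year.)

4 March 1976

January has 31 days (64 − 31 = 33 remain).
February has 29 days (33 − 29 = 4 remain).
4 into March → March 4.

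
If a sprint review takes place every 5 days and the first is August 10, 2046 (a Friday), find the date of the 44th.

The 44th occurrence is 43 intervals after the first: 43 × 5 = 215 days after August 10, 2046.
August has 31 days — 21 days to the end of August leaves 194.
September has 30 days (164 left).
October has 31 days (133 left).
November has 30 days (103 left).
December has 31 days (72 left).
January has 31 days (41 left).
February has 28 days (13 left).
13 days into March → March 13, 2047.

March 13, 2047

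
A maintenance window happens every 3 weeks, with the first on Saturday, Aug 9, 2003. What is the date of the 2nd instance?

Aug 30, 2003

The 2nd occurrence is 1 interval after the first: 1 × 21 = 21 days after Aug 9, 2003.
21 days later is Aug 30, 2003.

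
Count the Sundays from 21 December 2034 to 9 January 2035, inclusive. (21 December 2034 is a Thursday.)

3

21 December 2034 is a Thursday; the first Sunday on or after it is 24 December 2034 (3 days later).
From 24 December 2034 to 9 January 2035: 7 + 9 = 16 days (rest of December, January).
16 ÷ 7 = 2 full weeks with remainder 2, so 2 more Sundays after the first → 3.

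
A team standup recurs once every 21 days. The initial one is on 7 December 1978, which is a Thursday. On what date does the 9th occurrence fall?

24 May 1979

The 9th occurrence is 8 intervals after the first: 8 × 21 = 168 days after 7 December 1978.
December has 31 days — 24 days to the end of December leaves 144.
January has 31 days (113 left).
February has 28 days (85 left).
March has 31 days (54 left).
April has 30 days (24 left).
24 days into May → 24 May 1979.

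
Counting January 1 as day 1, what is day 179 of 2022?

January has 31 days (179 − 31 = 148 remain).
February has 28 days (148 − 28 = 120 remain).
March has 31 days (120 − 31 = 89 remain).
April has 30 days (89 − 30 = 59 remain).
May has 31 days (59 − 31 = 28 remain).
28 into June → June 28.

28 June 2022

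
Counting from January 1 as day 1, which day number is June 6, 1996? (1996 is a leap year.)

158

Days in months before June: 31 + 29 + 31 + 30 + 31 = 152.
Plus 6 days into June → day 158.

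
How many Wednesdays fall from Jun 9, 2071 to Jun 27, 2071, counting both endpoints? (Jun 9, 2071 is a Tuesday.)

3

Jun 9, 2071 is a Tuesday; the first Wednesday on or after it is Jun 10, 2071 (1 day later).
From Jun 10, 2071 to Jun 27, 2071 is 27 − 10 = 17 days.
17 ÷ 7 = 2 full weeks with remainder 3, so 2 more Wednesdays after the first → 3.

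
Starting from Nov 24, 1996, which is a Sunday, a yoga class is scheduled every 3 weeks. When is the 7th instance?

Mar 30, 1997

The 7th occurrence is 6 intervals after the first: 6 × 21 = 126 days after Nov 24, 1996.
Nov has 30 days — 6 days to the end of Nov leaves 120.
Dec has 31 days (89 left).
Jan has 31 days (58 left).
Feb has 28 days (30 left).
30 days into Mar → Mar 30, 1997.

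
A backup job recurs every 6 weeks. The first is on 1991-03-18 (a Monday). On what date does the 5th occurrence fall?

1991-09-02

The 5th occurrence is 4 intervals after the first: 4 × 42 = 168 days after 1991-03-18.
March has 31 days — 13 days to the end of March leaves 155.
April has 30 days (125 left).
May has 31 days (94 left).
June has 30 days (64 left).
July has 31 days (33 left).
August has 31 days (2 left).
2 days into September → 1991-09-02.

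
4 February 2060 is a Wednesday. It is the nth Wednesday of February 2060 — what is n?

Day 4 falls in week ⌈4/7⌉ of the month.
Days 1–7 hold the 1st Wednesday, 8–14 the 2nd, 15–21 the 3rd, 22–28 the 4th, 29–31 the 5th.
4 is in the range for the 1st.

1st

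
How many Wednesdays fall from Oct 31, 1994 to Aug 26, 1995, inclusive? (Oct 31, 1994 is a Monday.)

43

Oct 31, 1994 is a Monday; the first Wednesday on or after it is Nov 2, 1994 (2 days later).
From Nov 2, 1994 to Aug 26, 1995: 28 + 31 + 31 + 28 + 31 + 30 + 31 + 30 + 31 + 26 = 297 days (rest of Nov, Dec, Jan, Feb, Mar, Apr, May, Jun, Jul, Aug).
297 ÷ 7 = 42 full weeks with remainder 3, so 42 more Wednesdays after the first → 43.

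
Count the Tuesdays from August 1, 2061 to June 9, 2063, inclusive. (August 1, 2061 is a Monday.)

August 1, 2061 is a Monday; the first Tuesday on or after it is August 2, 2061 (1 day later).
From August 2, 2061 to June 9, 2063: 151 + 365 + 160 = 676 days (rest of 2061, 2062, to June 9, 2063 in 2063).
676 ÷ 7 = 96 full weeks with remainder 4, so 96 more Tuesdays after the first → 97.

97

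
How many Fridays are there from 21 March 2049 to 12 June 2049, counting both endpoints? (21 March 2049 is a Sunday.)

21 March 2049 is a Sunday; the first Friday on or after it is 26 March 2049 (5 days later).
From 26 March 2049 to 12 June 2049: 5 + 30 + 31 + 12 = 78 days (rest of March, April, May, June).
78 ÷ 7 = 11 full weeks with remainder 1, so 11 more Fridays after the first → 12.

12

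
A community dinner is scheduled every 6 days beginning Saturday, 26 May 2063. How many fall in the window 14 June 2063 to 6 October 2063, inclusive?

Occurrences land 6·i days after 26 May 2063 for i = 0, 1, 2, …
14 June 2063 is 19 days after the start; 19 ÷ 6 = 3 remainder 1; since the remainder is 1, round up to i = 4. First occurrence in the window: #5 on 19 June 2063 (4×6 = 24 days in).
6 October 2063 is 133 days after the start; 133 ÷ 6 = 22 remainder 1. Last occurrence in the window: #23 on 5 October 2063.
Occurrences #5 through #23: 19 in total.

19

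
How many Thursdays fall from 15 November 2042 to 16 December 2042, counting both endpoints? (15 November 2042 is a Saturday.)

15 November 2042 is a Saturday; the first Thursday on or after it is 20 November 2042 (5 days later).
From 20 November 2042 to 16 December 2042: 10 + 16 = 26 days (rest of November, December).
26 ÷ 7 = 3 full weeks with remainder 5, so 3 more Thursdays after the first → 4.

4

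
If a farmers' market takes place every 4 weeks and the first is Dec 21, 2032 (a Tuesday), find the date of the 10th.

The 10th occurrence is 9 intervals after the first: 9 × 28 = 252 days after Dec 21, 2032.
Dec has 31 days — 10 days to the end of Dec leaves 242.
Jan has 31 days (211 left).
Feb has 28 days (183 left).
Mar has 31 days (152 left).
Apr has 30 days (122 left).
May has 31 days (91 left).
Jun has 30 days (61 left).
Jul has 31 days (30 left).
30 days into Aug → Aug 30, 2033.

Aug 30, 2033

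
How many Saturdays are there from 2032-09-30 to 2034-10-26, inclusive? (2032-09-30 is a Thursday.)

2032-09-30 is a Thursday; the first Saturday on or after it is 2032-10-02 (2 days later).
From 2032-10-02 to 2034-10-26: 90 + 365 + 299 = 754 days (rest of 2032, 2033, to 2034-10-26 in 2034).
754 ÷ 7 = 107 full weeks with remainder 5, so 107 more Saturdays after the first → 108.

108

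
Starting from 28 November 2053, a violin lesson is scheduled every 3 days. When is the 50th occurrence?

The 50th occurrence is 49 intervals after the first: 49 × 3 = 147 days after 28 November 2053.
November has 30 days — 2 days to the end of November leaves 145.
December has 31 days (114 left).
January has 31 days (83 left).
February has 28 days (55 left).
March has 31 days (24 left).
24 days into April → 24 April 2054.

24 April 2054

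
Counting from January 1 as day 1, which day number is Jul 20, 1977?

Days in months before Jul: 31 + 28 + 31 + 30 + 31 + 30 = 181.
Plus 20 days into Jul → day 201.

201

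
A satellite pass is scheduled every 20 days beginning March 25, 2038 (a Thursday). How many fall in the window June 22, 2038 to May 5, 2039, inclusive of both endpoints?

Occurrences land 20·i days after March 25, 2038 for i = 0, 1, 2, …
June 22, 2038 is 89 days after the start; 89 ÷ 20 = 4 remainder 9; since the remainder is 9, round up to i = 5. First occurrence in the window: #6 on July 3, 2038 (5×20 = 100 days in).
May 5, 2039 is 406 days after the start; 406 ÷ 20 = 20 remainder 6. Last occurrence in the window: #21 on April 29, 2039.
Occurrences #6 through #21: 16 in total.

16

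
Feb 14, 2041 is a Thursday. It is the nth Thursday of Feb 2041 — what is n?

Day 14 falls in week ⌈14/7⌉ of the month.
Days 1–7 hold the 1st Thursday, 8–14 the 2nd, 15–21 the 3rd, 22–28 the 4th, 29–31 the 5th.
14 is in the range for the 2nd.

2nd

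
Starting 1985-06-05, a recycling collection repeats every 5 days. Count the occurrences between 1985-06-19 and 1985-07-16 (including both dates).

Occurrences land 5·i days after 1985-06-05 for i = 0, 1, 2, …
1985-06-19 is 14 days after the start; 14 ÷ 5 = 2 remainder 4; since the remainder is 4, round up to i = 3. First occurrence in the window: #4 on 1985-06-20 (3×5 = 15 days in).
1985-07-16 is 41 days after the start; 41 ÷ 5 = 8 remainder 1. Last occurrence in the window: #9 on 1985-07-15.
Occurrences #4 through #9: 6 in total.

6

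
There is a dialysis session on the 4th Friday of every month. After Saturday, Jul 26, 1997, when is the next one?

Jul 1997 starts on a Tuesday; its first Friday is the 4th, so the 4th Friday is the 25th — Jul 25, 1997.
That is not after Jul 26, 1997, so look at Aug 1997.
Aug 1997 starts on a Friday; its first Friday is the 1st, so the 4th Friday is the 22nd — Aug 22, 1997.

Aug 22, 1997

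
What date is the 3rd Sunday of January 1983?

January 1983 begins on a Saturday, so the first Sunday is January 2 (1 day later).
The 3rd Sunday is 2 weeks later: 2 + 14 = 16.

January 16, 1983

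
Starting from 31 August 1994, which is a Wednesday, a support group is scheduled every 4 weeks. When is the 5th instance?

The 5th occurrence is 4 intervals after the first: 4 × 28 = 112 days after 31 August 1994.
August has 31 days — 0 days to the end of August leaves 112.
September has 30 days (82 left).
October has 31 days (51 left).
November has 30 days (21 left).
21 days into December → 21 December 1994.

21 December 1994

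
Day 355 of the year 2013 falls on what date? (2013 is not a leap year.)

Dec 21, 2013

Jan has 31 days (355 − 31 = 324 remain).
Feb has 28 days (324 − 28 = 296 remain).
Mar has 31 days (296 − 31 = 265 remain).
Apr has 30 days (265 − 30 = 235 remain).
May has 31 days (235 − 31 = 204 remain).
Jun has 30 days (204 − 30 = 174 remain).
Jul has 31 days (174 − 31 = 143 remain).
Aug has 31 days (143 − 31 = 112 remain).
Sep has 30 days (112 − 30 = 82 remain).
Oct has 31 days (82 − 31 = 51 remain).
Nov has 30 days (51 − 30 = 21 remain).
21 into Dec → Dec 21.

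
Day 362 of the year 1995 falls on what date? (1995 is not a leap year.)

Dec 28, 1995

Jan has 31 days (362 − 31 = 331 remain).
Feb has 28 days (331 − 28 = 303 remain).
Mar has 31 days (303 − 31 = 272 remain).
Apr has 30 days (272 − 30 = 242 remain).
May has 31 days (242 − 31 = 211 remain).
Jun has 30 days (211 − 30 = 181 remain).
Jul has 31 days (181 − 31 = 150 remain).
Aug has 31 days (150 − 31 = 119 remain).
Sep has 30 days (119 − 30 = 89 remain).
Oct has 31 days (89 − 31 = 58 remain).
Nov has 30 days (58 − 30 = 28 remain).
28 into Dec → Dec 28.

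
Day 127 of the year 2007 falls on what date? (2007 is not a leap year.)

2007-05-07

January has 31 days (127 − 31 = 96 remain).
February has 28 days (96 − 28 = 68 remain).
March has 31 days (68 − 31 = 37 remain).
April has 30 days (37 − 30 = 7 remain).
7 into May → May 7.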